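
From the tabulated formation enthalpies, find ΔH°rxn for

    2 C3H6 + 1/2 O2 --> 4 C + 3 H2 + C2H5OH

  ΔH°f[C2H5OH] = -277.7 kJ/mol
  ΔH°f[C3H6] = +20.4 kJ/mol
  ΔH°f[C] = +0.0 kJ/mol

ΔH°rxn = -318.5 kJ/mol

ΔH°rxn = Σ nΔHf°(products) − Σ nΔHf°(reactants).
Products: 4·(+0.0) + 3·(+0.0) + 1·(-277.7) = -277.7
Reactants: 2·(+20.4) + 1/2·(+0.0) = +40.8
ΔH°rxn = (-277.7) − (+40.8) = -318.5 kJ/mol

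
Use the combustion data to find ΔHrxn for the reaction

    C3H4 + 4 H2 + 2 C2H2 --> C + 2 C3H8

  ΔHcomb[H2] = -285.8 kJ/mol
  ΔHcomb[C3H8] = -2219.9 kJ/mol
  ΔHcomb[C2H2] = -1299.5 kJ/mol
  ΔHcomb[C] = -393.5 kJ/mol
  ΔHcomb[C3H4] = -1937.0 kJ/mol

With combustion enthalpies, reactants minus products:
= [1·(-1937.0) + 4·(-285.8) + 2·(-1299.5)] − [1·(-393.5) + 2·(-2219.9)]
= -845.9 kJ/mol

ΔHrxn = -845.9 kJ/mol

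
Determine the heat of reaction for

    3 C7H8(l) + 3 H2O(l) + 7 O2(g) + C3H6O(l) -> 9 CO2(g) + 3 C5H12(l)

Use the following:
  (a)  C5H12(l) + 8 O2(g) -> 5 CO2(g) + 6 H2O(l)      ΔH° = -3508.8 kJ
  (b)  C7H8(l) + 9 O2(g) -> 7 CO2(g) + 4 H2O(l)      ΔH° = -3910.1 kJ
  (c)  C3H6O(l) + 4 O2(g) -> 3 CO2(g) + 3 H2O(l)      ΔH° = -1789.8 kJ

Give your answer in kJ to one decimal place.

ΔH° = -2993.7 kJ

(a) reversed and × 3 (C5H12(l) must end up as a product; ×3 to match 3 C5H12(l) in the target): (-3)·(-3508.8) = +10526.4 kJ
(b) × 3 (scale by 3 for the 3 C7H8(l)): (3)·(-3910.1) = -11730.3 kJ
(c) as written (C3H6O(l) already on the reactant side): -1789.8 kJ
Combining the equations, ΔH° = (+10526.4) + (-11730.3) + (-1789.8) = -2993.7 kJ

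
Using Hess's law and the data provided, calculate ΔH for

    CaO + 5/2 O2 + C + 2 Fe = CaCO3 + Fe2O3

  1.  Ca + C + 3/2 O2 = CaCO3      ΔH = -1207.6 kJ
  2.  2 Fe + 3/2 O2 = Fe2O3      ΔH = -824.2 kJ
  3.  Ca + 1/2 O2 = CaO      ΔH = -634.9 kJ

ΔH = -1396.9 kJ

eq. 1 as written: -1207.6 kJ
eq. 2 as written: -824.2 kJ
eq. 3 reversed: +634.9 kJ
Since enthalpy is a state function, ΔH = (1)·(-1207.6) + (1)·(-824.2) + (-1)·(-634.9) = -1396.9 kJ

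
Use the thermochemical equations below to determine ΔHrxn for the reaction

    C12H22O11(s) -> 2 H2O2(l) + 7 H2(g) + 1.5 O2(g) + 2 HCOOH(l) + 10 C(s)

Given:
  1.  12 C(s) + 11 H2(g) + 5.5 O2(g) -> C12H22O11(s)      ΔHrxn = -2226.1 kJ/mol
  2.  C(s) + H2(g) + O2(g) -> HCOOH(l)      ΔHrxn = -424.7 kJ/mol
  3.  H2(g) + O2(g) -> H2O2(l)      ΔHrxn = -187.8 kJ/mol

ΔHrxn = 1001.1 kJ/mol

eq. 1 reversed (reverse to put C12H22O11(s) on the reactant side): +2226.1 kJ/mol
eq. 2 × 2 (×2 to match 2 HCOOH(l) in the target): (2)·(-424.7) = -849.4 kJ/mol
eq. 3 × 2 (×2 to match 2 H2O2(l) in the target): (2)·(-187.8) = -375.6 kJ/mol
ΔHrxn = (+2226.1) + (-849.4) + (-375.6) = 1001.1 kJ/mol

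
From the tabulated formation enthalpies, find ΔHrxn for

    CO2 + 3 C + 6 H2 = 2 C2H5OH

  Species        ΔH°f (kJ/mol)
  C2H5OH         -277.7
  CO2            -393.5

ΔHrxn = -161.9 kJ/mol

Products: 2·(-277.7) = -555.4
Reactants: 1·(-393.5) + 3·(+0.0) + 6·(+0.0) = -393.5
ΔHrxn = (-555.4) − (-393.5) = -161.9 kJ/mol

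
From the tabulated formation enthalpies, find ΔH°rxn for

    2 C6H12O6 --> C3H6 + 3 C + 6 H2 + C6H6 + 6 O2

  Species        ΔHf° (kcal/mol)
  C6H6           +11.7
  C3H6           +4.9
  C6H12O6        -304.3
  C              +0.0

ΔH°rxn = 625.2 kcal/mol

Products: 1·(+4.9) + 3·(+0.0) + 6·(+0.0) + 1·(+11.7) + 6·(+0.0) = +16.6
Reactants: 2·(-304.3) = -608.6
ΔH°rxn = (+16.6) − (-608.6) = 625.2 kcal/mol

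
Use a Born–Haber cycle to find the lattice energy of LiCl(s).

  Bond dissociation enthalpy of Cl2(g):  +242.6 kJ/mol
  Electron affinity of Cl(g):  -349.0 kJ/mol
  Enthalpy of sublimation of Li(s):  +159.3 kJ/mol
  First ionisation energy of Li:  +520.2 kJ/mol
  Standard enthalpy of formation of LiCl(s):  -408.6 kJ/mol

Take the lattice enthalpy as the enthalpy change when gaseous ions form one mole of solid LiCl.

U = -860.4 kJ/mol

ΔHf° = 1·ΔHsub + 1·(ΣIE) + 1/2·D(Cl2) + 1·EA + U
-408.6 = 1·(+159.3) + 1·(+520.2) + 1/2·(+242.6) + 1·(-349.0) + U
U = -408.6 − (+451.8) = -860.4 kJ/mol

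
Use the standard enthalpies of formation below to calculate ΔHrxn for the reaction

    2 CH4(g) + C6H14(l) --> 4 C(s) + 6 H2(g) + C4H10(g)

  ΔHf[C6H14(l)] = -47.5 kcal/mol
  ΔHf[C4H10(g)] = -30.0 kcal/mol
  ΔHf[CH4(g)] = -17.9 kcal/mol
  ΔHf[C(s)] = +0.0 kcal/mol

ΔH°rxn = Σ nΔHf°(products) − Σ nΔHf°(reactants).
Products: 4·(+0.0) + 6·(+0.0) + 1·(-30.0) = -30.0
Reactants: 2·(-17.9) + 1·(-47.5) = -83.3
ΔHrxn = (-30.0) − (-83.3) = 53.3 kcal/mol

ΔHrxn = 53.3 kcal/mol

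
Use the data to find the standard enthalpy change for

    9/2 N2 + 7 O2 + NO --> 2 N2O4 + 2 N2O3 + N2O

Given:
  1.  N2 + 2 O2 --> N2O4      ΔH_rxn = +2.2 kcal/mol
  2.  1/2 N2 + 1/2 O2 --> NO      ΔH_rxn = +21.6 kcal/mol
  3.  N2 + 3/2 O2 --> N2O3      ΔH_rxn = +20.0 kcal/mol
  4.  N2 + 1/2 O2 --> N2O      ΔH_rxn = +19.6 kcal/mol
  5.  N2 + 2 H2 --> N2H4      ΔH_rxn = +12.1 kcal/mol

eq. 1 × 2: (2)·(+2.2) = +4.4 kcal/mol
eq. 2 reversed: -21.6 kcal/mol
eq. 3 × 2: (2)·(+20.0) = +40.0 kcal/mol
eq. 4 as written: +19.6 kcal/mol
eq. 5: not needed.
Combining the equations, ΔH_rxn = (2)·(+2.2) + (-1)·(+21.6) + (2)·(+20.0) + (1)·(+19.6) = 42.4 kcal/mol

ΔH_rxn = 42.4 kcal/mol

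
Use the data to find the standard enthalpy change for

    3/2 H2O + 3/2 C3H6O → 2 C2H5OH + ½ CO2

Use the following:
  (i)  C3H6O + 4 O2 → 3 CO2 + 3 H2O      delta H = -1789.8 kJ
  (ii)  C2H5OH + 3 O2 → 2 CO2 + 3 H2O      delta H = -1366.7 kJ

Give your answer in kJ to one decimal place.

delta H = 48.7 kJ

(i) × 3/2: (3/2)·(-1789.8) = -2684.7 kJ
(ii) reversed and × 2: (-2)·(-1366.7) = +2733.4 kJ
Summing the manipulated equations, delta H = (3/2)·(-1789.8) + (-2)·(-1366.7) = 48.7 kJ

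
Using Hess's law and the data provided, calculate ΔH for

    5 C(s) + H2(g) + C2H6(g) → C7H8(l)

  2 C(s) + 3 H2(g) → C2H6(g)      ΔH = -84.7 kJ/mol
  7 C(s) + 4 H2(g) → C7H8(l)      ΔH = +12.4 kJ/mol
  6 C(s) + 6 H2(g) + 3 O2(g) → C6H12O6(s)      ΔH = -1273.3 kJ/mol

ΔH = 97.1 kJ/mol

equation 1 reversed: +84.7 kJ/mol
equation 2 as written: +12.4 kJ/mol
equation 3: not needed.
ΔH = (-1)·(-84.7) + (1)·(+12.4) = 97.1 kJ/mol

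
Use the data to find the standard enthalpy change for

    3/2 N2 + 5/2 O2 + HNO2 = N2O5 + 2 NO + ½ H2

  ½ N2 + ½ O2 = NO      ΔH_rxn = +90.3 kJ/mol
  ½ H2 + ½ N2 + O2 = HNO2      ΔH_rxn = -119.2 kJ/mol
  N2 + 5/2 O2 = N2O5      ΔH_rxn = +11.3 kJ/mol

ΔH_rxn = 311.1 kJ/mol

equation 1 × 2 (×2 to match 2 NO in the target): (2)·(+90.3) = +180.6 kJ/mol
equation 2 reversed (HNO2 must end up as a reactant): +119.2 kJ/mol
equation 3 as written (N2O5 already on the product side): +11.3 kJ/mol
Since enthalpy is a state function, ΔH_rxn = (+180.6) + (+119.2) + (+11.3) = 311.1 kJ/mol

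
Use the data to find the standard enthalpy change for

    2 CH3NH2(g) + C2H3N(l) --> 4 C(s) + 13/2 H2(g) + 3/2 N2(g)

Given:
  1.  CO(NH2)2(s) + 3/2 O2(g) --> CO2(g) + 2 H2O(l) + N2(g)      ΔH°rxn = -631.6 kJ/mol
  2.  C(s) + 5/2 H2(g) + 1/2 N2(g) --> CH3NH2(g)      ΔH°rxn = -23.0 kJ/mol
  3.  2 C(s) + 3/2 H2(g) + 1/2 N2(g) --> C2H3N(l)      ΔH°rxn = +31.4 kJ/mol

ΔH°rxn = 14.6 kJ/mol

eq. 1: not needed.
eq. 2 reversed and × 2: (-2)·(-23.0) = +46.0 kJ/mol
eq. 3 reversed: -31.4 kJ/mol
ΔH°rxn = (+46.0) + (-31.4) = 14.6 kJ/mol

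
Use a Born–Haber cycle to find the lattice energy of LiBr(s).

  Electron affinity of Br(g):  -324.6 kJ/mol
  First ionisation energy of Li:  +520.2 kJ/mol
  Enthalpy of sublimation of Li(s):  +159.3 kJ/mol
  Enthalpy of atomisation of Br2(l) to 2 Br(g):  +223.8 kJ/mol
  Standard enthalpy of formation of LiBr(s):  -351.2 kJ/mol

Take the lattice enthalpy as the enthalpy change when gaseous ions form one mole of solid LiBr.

U = -818.0 kJ/mol

ΔHf° = 1·ΔHsub + 1·(ΣIE) + 1/2·D(Br2) + 1·EA + U
-351.2 = 1·(+159.3) + 1·(+520.2) + 1/2·(+223.8) + 1·(-324.6) + U
U = -351.2 − (+466.8) = -818.0 kJ/mol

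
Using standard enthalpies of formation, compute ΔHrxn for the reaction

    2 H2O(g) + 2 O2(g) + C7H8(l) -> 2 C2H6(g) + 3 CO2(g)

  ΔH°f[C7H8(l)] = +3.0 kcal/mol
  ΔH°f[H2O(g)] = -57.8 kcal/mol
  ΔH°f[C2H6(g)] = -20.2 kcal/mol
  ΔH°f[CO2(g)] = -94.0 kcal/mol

ΔHrxn = -209.8 kcal/mol

ΔH°rxn = Σ nΔHf°(products) − Σ nΔHf°(reactants).
Products: 2·(-20.2) + 3·(-94.0) = -322.4
Reactants: 2·(-57.8) + 2·(+0.0) + 1·(+3.0) = -112.6
ΔHrxn = (-322.4) − (-112.6) = -209.8 kcal/mol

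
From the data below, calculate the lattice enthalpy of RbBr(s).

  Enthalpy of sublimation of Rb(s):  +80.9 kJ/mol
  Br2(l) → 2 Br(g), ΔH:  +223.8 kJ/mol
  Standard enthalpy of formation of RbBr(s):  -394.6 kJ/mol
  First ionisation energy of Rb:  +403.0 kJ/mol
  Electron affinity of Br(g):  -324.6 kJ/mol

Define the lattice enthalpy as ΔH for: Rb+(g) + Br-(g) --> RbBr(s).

U = -665.8 kJ/mol

ΔHf° = 1·ΔHsub + 1·(ΣIE) + 1/2·D(Br2) + 1·EA + U
-394.6 = 1·(+80.9) + 1·(+403.0) + 1/2·(+223.8) + 1·(-324.6) + U
U = -394.6 − (+271.2) = -665.8 kJ/mol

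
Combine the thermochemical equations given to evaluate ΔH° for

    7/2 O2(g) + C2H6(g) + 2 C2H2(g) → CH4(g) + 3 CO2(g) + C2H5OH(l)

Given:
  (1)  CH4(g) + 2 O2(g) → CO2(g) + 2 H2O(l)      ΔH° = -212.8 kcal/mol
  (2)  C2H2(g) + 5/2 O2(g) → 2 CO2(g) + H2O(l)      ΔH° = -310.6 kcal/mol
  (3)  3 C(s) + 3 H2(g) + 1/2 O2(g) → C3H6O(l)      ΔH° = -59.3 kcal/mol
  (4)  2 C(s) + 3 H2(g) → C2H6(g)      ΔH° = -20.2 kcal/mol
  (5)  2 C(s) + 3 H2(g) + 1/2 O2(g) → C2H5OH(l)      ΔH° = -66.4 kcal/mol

(1) reversed: +212.8 kcal/mol
(2) × 2: (2)·(-310.6) = -621.2 kcal/mol
(3): not needed.
(4) reversed: +20.2 kcal/mol
(5) as written: -66.4 kcal/mol
ΔH° = (+212.8) + (-621.2) + (+20.2) + (-66.4) = -454.6 kcal/mol

ΔH° = -454.6 kcal/mol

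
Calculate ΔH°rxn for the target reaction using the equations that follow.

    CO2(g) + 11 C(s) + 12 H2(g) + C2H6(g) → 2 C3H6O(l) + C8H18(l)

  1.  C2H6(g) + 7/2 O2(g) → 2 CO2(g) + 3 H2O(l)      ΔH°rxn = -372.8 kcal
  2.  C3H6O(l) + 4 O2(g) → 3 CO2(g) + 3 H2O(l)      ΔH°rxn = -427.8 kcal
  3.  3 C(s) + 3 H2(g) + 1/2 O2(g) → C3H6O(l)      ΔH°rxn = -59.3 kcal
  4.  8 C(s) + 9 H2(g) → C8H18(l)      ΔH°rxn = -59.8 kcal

eq. 1 as written: -372.8 kcal
eq. 2 reversed: +427.8 kcal
eq. 3 as written: -59.3 kcal
eq. 4 as written: -59.8 kcal
ΔH°rxn = (1)·(-372.8) + (-1)·(-427.8) + (1)·(-59.3) + (1)·(-59.8) = -64.1 kcal

ΔH°rxn = -64.1 kcal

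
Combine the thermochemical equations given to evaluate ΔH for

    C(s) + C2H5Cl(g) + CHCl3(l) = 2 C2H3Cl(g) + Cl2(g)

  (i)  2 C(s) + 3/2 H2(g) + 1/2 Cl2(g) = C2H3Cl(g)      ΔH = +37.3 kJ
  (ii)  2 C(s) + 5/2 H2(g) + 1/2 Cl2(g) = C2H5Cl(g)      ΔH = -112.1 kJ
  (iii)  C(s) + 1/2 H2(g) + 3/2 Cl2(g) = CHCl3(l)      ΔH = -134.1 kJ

(i) × 2 (scale by 2 for the 2 C2H3Cl(g)): (2)·(+37.3) = +74.6 kJ
(ii) reversed (C2H5Cl(g) must end up as a reactant): +112.1 kJ
(iii) reversed (reverse to put CHCl3(l) on the reactant side): +134.1 kJ
Combining the equations, ΔH = (+74.6) + (+112.1) + (+134.1) = 320.8 kJ

ΔH = 320.8 kJ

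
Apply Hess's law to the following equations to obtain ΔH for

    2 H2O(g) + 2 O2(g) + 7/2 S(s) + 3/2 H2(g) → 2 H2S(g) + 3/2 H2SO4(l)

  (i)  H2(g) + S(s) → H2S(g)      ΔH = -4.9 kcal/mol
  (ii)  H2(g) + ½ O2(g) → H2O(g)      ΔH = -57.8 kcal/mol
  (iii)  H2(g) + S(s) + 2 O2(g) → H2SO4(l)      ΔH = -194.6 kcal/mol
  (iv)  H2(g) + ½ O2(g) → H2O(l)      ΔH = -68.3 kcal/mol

ΔH = -186.1 kcal/mol

(i) × 2 (scale by 2 for the 2 H2S(g)): (2)·(-4.9) = -9.8 kcal/mol
(ii) reversed and × 2 (reverse to put H2O(g) on the reactant side; ×2 to match 2 H2O(g) in the target): (-2)·(-57.8) = +115.6 kcal/mol
(iii) × 3/2 (scale by 3/2 for the 3/2 H2SO4(l)): (3/2)·(-194.6) = -291.9 kcal/mol
(iv): not needed (H2O(l) appears nowhere else).
ΔH = (2)·(-4.9) + (-2)·(-57.8) + (3/2)·(-194.6) = -186.1 kcal/mol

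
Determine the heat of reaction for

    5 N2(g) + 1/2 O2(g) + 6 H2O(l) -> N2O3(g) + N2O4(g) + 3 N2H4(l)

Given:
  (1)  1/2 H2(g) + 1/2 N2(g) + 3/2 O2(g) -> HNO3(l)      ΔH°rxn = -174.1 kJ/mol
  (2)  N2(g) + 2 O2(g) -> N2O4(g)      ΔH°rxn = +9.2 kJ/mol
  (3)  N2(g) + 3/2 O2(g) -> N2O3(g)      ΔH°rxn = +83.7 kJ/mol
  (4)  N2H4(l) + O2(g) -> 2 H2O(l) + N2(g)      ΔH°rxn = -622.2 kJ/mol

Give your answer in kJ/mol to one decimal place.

ΔH°rxn = 1959.5 kJ/mol

(1): not needed (H2(g) appears nowhere else).
(2) as written (N2O4(g) already on the product side): +9.2 kJ/mol
(3) as written (N2O3(g) already on the product side): +83.7 kJ/mol
(4) reversed and × 3 (N2H4(l) must end up as a product; ×3 to match 3 N2H4(l) in the target): (-3)·(-622.2) = +1866.6 kJ/mol
Since enthalpy is a state function, ΔH°rxn = (1)·(+9.2) + (1)·(+83.7) + (-3)·(-622.2) = 1959.5 kJ/mol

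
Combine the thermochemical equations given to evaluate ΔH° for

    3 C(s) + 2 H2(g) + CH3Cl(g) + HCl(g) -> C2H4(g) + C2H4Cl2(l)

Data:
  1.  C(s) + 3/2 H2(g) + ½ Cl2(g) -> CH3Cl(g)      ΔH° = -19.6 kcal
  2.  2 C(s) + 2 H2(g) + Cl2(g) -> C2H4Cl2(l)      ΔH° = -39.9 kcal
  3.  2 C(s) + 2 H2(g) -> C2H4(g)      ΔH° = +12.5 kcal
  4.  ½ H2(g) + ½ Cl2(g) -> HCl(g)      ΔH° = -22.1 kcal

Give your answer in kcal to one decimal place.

eq. 1 reversed (CH3Cl(g) must end up as a reactant): +19.6 kcal
eq. 2 as written (C2H4Cl2(l) already on the product side): -39.9 kcal
eq. 3 as written (C2H4(g) already on the product side): +12.5 kcal
eq. 4 reversed (reverse to put HCl(g) on the reactant side): +22.1 kcal
Since enthalpy is a state function, ΔH° = (+19.6) + (-39.9) + (+12.5) + (+22.1) = 14.3 kcal

ΔH° = 14.3 kcal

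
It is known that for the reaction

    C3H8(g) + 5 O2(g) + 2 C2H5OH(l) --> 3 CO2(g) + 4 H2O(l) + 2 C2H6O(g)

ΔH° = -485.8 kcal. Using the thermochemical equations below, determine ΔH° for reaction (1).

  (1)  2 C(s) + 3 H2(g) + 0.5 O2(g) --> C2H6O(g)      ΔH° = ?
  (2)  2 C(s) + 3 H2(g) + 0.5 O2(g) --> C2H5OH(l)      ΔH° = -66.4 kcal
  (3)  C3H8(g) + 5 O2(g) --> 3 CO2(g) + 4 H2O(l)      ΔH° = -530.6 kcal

ΔH° = -44.0 kcal

(1) × 2: contributes 2·x
(2) reversed and × 2: (-2)·(-66.4) = +132.8 kcal
(3) as written: -530.6 kcal
-485.8 = (+132.8) + (-530.6) + 2·x
x = (-485.8 − (-397.8)) / (2) = -44.0 kcal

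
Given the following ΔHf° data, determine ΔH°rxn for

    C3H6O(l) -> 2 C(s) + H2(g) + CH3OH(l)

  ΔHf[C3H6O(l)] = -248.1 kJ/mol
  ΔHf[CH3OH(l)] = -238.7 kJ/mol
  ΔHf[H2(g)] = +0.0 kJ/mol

ΔH°rxn = 9.4 kJ/mol

ΔH°rxn = Σ nΔHf°(products) − Σ nΔHf°(reactants).
Products: 2·(+0.0) + 1·(+0.0) + 1·(-238.7) = -238.7
Reactants: 1·(-248.1) = -248.1
ΔH°rxn = (-238.7) − (-248.1) = 9.4 kJ/mol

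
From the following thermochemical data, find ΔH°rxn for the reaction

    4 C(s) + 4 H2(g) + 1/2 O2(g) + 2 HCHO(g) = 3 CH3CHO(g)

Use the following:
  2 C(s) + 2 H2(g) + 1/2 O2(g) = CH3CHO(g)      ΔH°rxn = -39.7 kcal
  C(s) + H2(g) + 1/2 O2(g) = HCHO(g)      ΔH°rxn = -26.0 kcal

equation 1 × 3 (scale by 3 for the 3 CH3CHO(g)): (3)·(-39.7) = -119.1 kcal
equation 2 reversed and × 2 (reverse to put HCHO(g) on the reactant side; scale by 2 for the 2 HCHO(g)): (-2)·(-26.0) = +52.0 kcal
By Hess's law, ΔH°rxn = (-119.1) + (+52.0) = -67.1 kcal

ΔH°rxn = -67.1 kcal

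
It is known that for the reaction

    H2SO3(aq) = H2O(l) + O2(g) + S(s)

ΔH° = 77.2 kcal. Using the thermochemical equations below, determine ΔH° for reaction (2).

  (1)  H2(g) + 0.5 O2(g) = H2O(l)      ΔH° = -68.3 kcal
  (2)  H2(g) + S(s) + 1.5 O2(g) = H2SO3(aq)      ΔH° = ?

ΔH° = -145.5 kcal

(1) as written: -68.3 kcal
(2) reversed: contributes −x
+77.2 = (-68.3) − x
x = (+77.2 − (-68.3)) / (-1) = -145.5 kcal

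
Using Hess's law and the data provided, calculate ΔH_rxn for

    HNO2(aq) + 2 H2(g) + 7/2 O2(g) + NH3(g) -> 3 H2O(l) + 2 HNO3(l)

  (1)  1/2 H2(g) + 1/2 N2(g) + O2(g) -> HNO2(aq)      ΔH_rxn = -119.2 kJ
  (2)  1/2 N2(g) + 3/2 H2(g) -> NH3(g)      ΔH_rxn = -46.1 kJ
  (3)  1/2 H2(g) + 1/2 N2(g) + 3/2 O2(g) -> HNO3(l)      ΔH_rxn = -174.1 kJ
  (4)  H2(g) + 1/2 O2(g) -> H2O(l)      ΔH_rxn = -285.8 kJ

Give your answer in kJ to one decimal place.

(1) reversed (reverse to put HNO2(aq) on the reactant side): +119.2 kJ
(2) reversed (reverse to put NH3(g) on the reactant side): +46.1 kJ
(3) × 2 (scale by 2 for the 2 HNO3(l)): (2)·(-174.1) = -348.2 kJ
(4) × 3 (×3 to match 3 H2O(l) in the target): (3)·(-285.8) = -857.4 kJ
Summing the manipulated equations, ΔH_rxn = (-1)·(-119.2) + (-1)·(-46.1) + (2)·(-174.1) + (3)·(-285.8) = -1040.3 kJ

ΔH_rxn = -1040.3 kJ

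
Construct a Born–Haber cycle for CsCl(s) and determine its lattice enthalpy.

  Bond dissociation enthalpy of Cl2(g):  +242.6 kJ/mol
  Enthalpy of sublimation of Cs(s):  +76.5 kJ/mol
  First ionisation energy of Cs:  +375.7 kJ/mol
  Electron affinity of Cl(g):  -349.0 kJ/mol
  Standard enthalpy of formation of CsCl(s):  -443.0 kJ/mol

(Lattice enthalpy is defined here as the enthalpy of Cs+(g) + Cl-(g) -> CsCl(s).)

U = -667.5 kJ/mol

ΔHf° = 1·ΔHsub + 1·(ΣIE) + 1/2·D(Cl2) + 1·EA + U
-443.0 = 1·(+76.5) + 1·(+375.7) + 1/2·(+242.6) + 1·(-349.0) + U
U = -443.0 − (+224.5) = -667.5 kJ/mol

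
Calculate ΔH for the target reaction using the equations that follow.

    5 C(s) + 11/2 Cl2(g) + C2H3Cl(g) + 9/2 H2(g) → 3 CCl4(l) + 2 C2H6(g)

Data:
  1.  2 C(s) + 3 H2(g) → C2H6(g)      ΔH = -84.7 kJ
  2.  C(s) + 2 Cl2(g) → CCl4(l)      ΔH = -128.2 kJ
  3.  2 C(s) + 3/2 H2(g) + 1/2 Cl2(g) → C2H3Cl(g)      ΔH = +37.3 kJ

eq. 1 × 2 (×2 to match 2 C2H6(g) in the target): (2)·(-84.7) = -169.4 kJ
eq. 2 × 3 (×3 to match 3 CCl4(l) in the target): (3)·(-128.2) = -384.6 kJ
eq. 3 reversed (reverse to put C2H3Cl(g) on the reactant side): -37.3 kJ
Since enthalpy is a state function, ΔH = (2)·(-84.7) + (3)·(-128.2) + (-1)·(+37.3) = -591.3 kJ

ΔH = -591.3 kJ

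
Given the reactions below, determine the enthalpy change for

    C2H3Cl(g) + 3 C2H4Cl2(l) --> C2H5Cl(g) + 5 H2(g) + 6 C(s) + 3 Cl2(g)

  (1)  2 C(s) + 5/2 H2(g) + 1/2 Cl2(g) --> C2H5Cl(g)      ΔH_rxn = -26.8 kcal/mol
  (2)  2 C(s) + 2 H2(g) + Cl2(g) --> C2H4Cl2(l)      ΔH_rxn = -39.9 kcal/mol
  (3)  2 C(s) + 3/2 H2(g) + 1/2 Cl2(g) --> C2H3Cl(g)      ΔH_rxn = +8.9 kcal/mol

ΔH_rxn = 84.0 kcal/mol

(1) as written (C2H5Cl(g) already on the product side): -26.8 kcal/mol
(2) reversed and × 3 (reverse to put C2H4Cl2(l) on the reactant side; scale by 3 for the 3 C2H4Cl2(l)): (-3)·(-39.9) = +119.7 kcal/mol
(3) reversed (reverse to put C2H3Cl(g) on the reactant side): -8.9 kcal/mol
Combining the equations, ΔH_rxn = (-26.8) + (+119.7) + (-8.9) = 84.0 kcal/mol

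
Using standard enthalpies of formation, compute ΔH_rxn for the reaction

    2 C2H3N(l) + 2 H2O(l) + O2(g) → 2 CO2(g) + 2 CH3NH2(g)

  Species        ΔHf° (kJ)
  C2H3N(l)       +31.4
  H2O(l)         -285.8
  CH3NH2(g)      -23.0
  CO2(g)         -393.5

Products: 2·(-393.5) + 2·(-23.0) = -833.0
Reactants: 2·(+31.4) + 2·(-285.8) + 1·(+0.0) = -508.8
ΔH_rxn = (-833.0) − (-508.8) = -324.2 kJ

ΔH_rxn = -324.2 kJ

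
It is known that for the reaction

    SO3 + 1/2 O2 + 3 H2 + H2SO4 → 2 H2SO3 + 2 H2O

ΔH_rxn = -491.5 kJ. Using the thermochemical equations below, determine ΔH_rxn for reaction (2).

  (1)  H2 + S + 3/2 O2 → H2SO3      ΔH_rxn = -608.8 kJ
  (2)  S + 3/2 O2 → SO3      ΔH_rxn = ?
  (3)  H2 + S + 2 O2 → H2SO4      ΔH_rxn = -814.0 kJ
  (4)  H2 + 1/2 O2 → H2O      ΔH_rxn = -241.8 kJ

(1) × 2: (2)·(-608.8) = -1217.6 kJ
(2) reversed: contributes −x
(3) reversed: +814.0 kJ
(4) × 2: (2)·(-241.8) = -483.6 kJ
-491.5 = (-1217.6) + (+814.0) + (-483.6) − x
x = (-491.5 − (-887.2)) / (-1) = -395.7 kJ

ΔH_rxn = -395.7 kJ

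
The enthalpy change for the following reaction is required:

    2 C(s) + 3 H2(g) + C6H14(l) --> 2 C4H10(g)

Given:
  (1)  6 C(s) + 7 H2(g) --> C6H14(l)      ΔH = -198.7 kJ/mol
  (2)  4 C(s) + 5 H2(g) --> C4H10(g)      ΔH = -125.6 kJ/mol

(1) reversed (C6H14(l) must end up as a reactant): +198.7 kJ/mol
(2) × 2 (scale by 2 for the 2 C4H10(g)): (2)·(-125.6) = -251.2 kJ/mol
By Hess's law, ΔH = (-1)·(-198.7) + (2)·(-125.6) = -52.5 kJ/mol

ΔH = -52.5 kJ/mol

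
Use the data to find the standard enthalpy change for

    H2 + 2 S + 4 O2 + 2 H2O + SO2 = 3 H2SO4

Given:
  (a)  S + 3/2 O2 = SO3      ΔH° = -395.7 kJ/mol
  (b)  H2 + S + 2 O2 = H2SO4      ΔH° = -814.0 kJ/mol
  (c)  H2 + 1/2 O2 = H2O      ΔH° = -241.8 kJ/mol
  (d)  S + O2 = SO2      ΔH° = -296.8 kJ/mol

(a): not needed.
(b) × 3: (3)·(-814.0) = -2442.0 kJ/mol
(c) reversed and × 2: (-2)·(-241.8) = +483.6 kJ/mol
(d) reversed: +296.8 kJ/mol
ΔH° = (3)·(-814.0) + (-2)·(-241.8) + (-1)·(-296.8) = -1661.6 kJ/mol

ΔH° = -1661.6 kJ/mol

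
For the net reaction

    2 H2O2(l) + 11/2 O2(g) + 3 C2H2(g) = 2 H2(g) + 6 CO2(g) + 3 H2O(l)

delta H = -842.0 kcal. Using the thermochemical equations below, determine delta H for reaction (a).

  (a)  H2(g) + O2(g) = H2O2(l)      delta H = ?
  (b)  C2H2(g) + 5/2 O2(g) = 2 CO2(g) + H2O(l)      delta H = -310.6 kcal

delta H = -44.9 kcal

(a) reversed and × 2: contributes −2·x
(b) × 3: (3)·(-310.6) = -931.8 kcal
-842.0 = (-931.8) − 2·x
x = (-842.0 − (-931.8)) / (-2) = -44.9 kcal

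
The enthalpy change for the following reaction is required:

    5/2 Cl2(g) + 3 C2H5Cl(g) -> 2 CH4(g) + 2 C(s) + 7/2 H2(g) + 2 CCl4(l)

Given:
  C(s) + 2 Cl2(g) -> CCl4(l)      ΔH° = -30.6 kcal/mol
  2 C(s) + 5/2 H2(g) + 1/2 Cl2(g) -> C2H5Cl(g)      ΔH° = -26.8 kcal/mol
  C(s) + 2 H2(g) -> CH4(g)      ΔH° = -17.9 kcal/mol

equation 1 × 2: (2)·(-30.6) = -61.2 kcal/mol
equation 2 reversed and × 3: (-3)·(-26.8) = +80.4 kcal/mol
equation 3 × 2: (2)·(-17.9) = -35.8 kcal/mol
Combining the equations, ΔH° = (-61.2) + (+80.4) + (-35.8) = -16.6 kcal/mol

ΔH° = -16.6 kcal/mol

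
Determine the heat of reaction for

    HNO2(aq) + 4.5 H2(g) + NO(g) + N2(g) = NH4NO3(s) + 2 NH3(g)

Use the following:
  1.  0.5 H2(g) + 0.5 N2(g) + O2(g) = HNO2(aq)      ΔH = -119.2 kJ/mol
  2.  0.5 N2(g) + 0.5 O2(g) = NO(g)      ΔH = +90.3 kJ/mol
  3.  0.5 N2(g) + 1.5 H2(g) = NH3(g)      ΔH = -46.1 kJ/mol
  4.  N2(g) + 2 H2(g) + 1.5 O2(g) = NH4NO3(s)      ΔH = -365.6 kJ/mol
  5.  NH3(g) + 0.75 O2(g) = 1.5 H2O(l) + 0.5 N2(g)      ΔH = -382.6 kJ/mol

eq. 1 reversed (HNO2(aq) must end up as a reactant): +119.2 kJ/mol
eq. 2 reversed (NO(g) must end up as a reactant): -90.3 kJ/mol
eq. 3 × 2: (2)·(-46.1) = -92.2 kJ/mol
eq. 4 as written (NH4NO3(s) already on the product side): -365.6 kJ/mol
eq. 5: not needed (H2O(l) appears nowhere else).
ΔH = (-1)·(-119.2) + (-1)·(+90.3) + (2)·(-46.1) + (1)·(-365.6) = -428.9 kJ/mol

ΔH = -428.9 kJ/mol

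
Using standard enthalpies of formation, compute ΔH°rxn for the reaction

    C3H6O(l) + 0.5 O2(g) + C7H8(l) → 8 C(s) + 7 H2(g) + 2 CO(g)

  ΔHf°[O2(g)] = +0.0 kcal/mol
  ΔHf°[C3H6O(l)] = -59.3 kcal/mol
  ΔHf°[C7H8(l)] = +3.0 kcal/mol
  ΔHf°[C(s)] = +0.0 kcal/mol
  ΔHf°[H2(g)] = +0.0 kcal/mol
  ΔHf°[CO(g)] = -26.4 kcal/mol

ΔH°rxn = 3.5 kcal/mol

ΔH°rxn = Σ nΔHf°(products) − Σ nΔHf°(reactants).
Products: 8·(+0.0) + 7·(+0.0) + 2·(-26.4) = -52.8
Reactants: 1·(-59.3) + 1/2·(+0.0) + 1·(+3.0) = -56.3
ΔH°rxn = (-52.8) − (-56.3) = 3.5 kcal/mol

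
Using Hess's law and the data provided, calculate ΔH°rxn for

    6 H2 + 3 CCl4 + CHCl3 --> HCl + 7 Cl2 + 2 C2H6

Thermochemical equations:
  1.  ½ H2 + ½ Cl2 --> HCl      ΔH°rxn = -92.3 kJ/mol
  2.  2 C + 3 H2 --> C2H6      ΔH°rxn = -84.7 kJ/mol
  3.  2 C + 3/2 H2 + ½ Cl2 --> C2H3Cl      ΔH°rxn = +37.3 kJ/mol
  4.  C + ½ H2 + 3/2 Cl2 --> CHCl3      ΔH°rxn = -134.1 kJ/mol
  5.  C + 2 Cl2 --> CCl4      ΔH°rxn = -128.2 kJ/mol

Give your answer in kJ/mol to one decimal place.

eq. 1 as written: -92.3 kJ/mol
eq. 2 × 2: (2)·(-84.7) = -169.4 kJ/mol
eq. 3: not needed.
eq. 4 reversed: +134.1 kJ/mol
eq. 5 reversed and × 3: (-3)·(-128.2) = +384.6 kJ/mol
ΔH°rxn = (-92.3) + (-169.4) + (+134.1) + (+384.6) = 257.0 kJ/mol

ΔH°rxn = 257.0 kJ/mol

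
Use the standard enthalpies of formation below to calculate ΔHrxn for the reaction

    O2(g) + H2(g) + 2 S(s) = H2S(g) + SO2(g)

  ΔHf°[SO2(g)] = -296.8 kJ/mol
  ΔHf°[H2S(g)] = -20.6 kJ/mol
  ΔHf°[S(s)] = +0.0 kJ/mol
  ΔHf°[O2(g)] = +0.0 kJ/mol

ΔH°rxn = Σ nΔHf°(products) − Σ nΔHf°(reactants).
Products: 1·(-20.6) + 1·(-296.8) = -317.4
Reactants: 1·(+0.0) + 1·(+0.0) + 2·(+0.0) = +0.0
ΔHrxn = (-317.4) − (+0.0) = -317.4 kJ/mol

ΔHrxn = -317.4 kJ/mol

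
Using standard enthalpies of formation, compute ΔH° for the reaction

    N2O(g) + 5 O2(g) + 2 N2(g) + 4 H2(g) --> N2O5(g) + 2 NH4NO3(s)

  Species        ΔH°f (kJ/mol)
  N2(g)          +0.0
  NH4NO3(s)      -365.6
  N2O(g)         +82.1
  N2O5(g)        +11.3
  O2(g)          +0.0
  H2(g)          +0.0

ΔH° = -802.0 kJ/mol

Products: 1·(+11.3) + 2·(-365.6) = -719.9
Reactants: 1·(+82.1) + 5·(+0.0) + 2·(+0.0) + 4·(+0.0) = +82.1
ΔH° = (-719.9) − (+82.1) = -802.0 kJ/mol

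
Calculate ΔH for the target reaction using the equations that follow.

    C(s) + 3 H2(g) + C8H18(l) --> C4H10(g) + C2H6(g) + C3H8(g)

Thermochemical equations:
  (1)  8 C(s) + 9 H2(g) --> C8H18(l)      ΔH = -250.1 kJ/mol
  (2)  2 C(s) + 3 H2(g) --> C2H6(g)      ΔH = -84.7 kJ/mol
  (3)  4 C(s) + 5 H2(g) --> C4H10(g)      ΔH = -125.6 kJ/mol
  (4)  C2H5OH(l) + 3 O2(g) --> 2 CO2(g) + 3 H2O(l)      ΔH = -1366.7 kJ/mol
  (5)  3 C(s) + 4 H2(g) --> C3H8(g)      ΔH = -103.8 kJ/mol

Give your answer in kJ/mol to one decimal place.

ΔH = -64.0 kJ/mol

(1) reversed (C8H18(l) must end up as a reactant): +250.1 kJ/mol
(2) as written (C2H6(g) already on the product side): -84.7 kJ/mol
(3) as written (C4H10(g) already on the product side): -125.6 kJ/mol
(4): not needed (CO2(g) appears nowhere else).
(5) as written (C3H8(g) already on the product side): -103.8 kJ/mol
Combining the equations, ΔH = (+250.1) + (-84.7) + (-125.6) + (-103.8) = -64.0 kJ/mol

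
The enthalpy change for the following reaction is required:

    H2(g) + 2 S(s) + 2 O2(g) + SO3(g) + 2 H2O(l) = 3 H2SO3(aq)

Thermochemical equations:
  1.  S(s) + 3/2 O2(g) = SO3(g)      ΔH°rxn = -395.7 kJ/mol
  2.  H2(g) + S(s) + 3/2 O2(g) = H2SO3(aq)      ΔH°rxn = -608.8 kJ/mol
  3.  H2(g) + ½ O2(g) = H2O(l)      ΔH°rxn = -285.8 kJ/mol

ΔH°rxn = -859.1 kJ/mol

eq. 1 reversed: +395.7 kJ/mol
eq. 2 × 3: (3)·(-608.8) = -1826.4 kJ/mol
eq. 3 reversed and × 2: (-2)·(-285.8) = +571.6 kJ/mol
Combining the equations, ΔH°rxn = (+395.7) + (-1826.4) + (+571.6) = -859.1 kJ/mol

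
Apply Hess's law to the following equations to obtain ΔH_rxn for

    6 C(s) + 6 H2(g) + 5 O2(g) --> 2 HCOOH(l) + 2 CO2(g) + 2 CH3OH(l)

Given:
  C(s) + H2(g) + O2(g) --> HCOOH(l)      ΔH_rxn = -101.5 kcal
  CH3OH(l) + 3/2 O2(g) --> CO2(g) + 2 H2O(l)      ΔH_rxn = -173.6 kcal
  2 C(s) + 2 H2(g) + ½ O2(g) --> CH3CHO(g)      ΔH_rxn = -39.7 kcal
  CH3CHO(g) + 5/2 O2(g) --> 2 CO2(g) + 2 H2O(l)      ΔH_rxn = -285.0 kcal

equation 1 × 2 (×2 to match 2 HCOOH(l) in the target): (2)·(-101.5) = -203.0 kcal
equation 2 reversed and × 2 (reverse to put CH3OH(l) on the product side; ×2 to match 2 CH3OH(l) in the target): (-2)·(-173.6) = +347.2 kcal
equation 3 × 2: (2)·(-39.7) = -79.4 kcal
equation 4 × 2: (2)·(-285.0) = -570.0 kcal
Summing the manipulated equations, ΔH_rxn = (2)·(-101.5) + (-2)·(-173.6) + (2)·(-39.7) + (2)·(-285.0) = -505.2 kcal

ΔH_rxn = -505.2 kcal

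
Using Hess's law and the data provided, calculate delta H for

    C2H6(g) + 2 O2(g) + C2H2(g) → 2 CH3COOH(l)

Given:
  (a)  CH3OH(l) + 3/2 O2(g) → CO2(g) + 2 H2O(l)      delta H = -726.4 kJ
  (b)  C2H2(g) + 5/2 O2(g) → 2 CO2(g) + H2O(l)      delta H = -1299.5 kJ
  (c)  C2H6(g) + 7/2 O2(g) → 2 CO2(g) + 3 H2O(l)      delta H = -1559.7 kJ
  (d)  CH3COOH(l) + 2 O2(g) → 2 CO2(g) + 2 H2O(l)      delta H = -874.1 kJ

delta H = -1111.0 kJ

(a): not needed.
(b) as written: -1299.5 kJ
(c) as written: -1559.7 kJ
(d) reversed and × 2: (-2)·(-874.1) = +1748.2 kJ
Summing the manipulated equations, delta H = (1)·(-1299.5) + (1)·(-1559.7) + (-2)·(-874.1) = -1111.0 kJ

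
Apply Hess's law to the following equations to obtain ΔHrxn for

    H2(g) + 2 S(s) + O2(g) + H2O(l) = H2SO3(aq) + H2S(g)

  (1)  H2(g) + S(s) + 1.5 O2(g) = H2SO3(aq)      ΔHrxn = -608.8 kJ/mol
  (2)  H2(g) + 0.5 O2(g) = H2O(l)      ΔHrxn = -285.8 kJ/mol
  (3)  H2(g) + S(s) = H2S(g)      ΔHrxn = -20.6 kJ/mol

ΔHrxn = -343.6 kJ/mol

(1) as written (H2SO3(aq) already on the product side): -608.8 kJ/mol
(2) reversed (H2O(l) must end up as a reactant): +285.8 kJ/mol
(3) as written (H2S(g) already on the product side): -20.6 kJ/mol
By Hess's law, ΔHrxn = (-608.8) + (+285.8) + (-20.6) = -343.6 kJ/mol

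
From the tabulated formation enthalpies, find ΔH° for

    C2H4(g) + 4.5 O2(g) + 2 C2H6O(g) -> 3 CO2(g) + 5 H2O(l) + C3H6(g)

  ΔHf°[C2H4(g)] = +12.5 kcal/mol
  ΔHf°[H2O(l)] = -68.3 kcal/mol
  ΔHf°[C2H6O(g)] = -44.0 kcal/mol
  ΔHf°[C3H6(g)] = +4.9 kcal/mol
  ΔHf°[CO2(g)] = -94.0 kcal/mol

Products: 3·(-94.0) + 5·(-68.3) + 1·(+4.9) = -618.6
Reactants: 1·(+12.5) + 9/2·(+0.0) + 2·(-44.0) = -75.5
ΔH° = (-618.6) − (-75.5) = -543.1 kcal/mol

ΔH° = -543.1 kcal/mol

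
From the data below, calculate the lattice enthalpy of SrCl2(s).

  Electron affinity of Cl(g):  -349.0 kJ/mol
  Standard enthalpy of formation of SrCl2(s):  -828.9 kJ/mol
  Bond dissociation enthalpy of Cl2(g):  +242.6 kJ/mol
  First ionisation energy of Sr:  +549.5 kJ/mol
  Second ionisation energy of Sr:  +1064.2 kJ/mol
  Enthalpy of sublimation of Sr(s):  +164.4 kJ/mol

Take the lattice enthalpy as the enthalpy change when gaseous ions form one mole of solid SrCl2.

U = -2151.6 kJ/mol

ΔHf° = 1·ΔHsub + 1·(ΣIE) + 1·D(Cl2) + 2·EA + U
-828.9 = 1·(+164.4) + 1·(+1613.7) + 1·(+242.6) + 2·(-349.0) + U
U = -828.9 − (+1322.7) = -2151.6 kJ/mol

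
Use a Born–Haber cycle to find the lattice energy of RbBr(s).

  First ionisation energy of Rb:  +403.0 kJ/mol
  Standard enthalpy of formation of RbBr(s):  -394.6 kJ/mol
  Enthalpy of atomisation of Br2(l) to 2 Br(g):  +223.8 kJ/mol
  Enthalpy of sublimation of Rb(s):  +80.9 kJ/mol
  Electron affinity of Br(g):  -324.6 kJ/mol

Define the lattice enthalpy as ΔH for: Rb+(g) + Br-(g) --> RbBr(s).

U = -665.8 kJ/mol

ΔHf° = 1·ΔHsub + 1·(ΣIE) + 1/2·D(Br2) + 1·EA + U
-394.6 = 1·(+80.9) + 1·(+403.0) + 1/2·(+223.8) + 1·(-324.6) + U
U = -394.6 − (+271.2) = -665.8 kJ/mol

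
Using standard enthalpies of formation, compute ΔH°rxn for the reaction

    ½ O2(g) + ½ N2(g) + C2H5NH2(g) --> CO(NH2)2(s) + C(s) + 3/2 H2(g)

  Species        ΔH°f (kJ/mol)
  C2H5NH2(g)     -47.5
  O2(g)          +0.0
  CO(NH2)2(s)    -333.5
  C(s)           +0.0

Products: 1·(-333.5) + 1·(+0.0) + 3/2·(+0.0) = -333.5
Reactants: 1/2·(+0.0) + 1/2·(+0.0) + 1·(-47.5) = -47.5
ΔH°rxn = (-333.5) − (-47.5) = -286.0 kJ/mol

ΔH°rxn = -286.0 kJ/mol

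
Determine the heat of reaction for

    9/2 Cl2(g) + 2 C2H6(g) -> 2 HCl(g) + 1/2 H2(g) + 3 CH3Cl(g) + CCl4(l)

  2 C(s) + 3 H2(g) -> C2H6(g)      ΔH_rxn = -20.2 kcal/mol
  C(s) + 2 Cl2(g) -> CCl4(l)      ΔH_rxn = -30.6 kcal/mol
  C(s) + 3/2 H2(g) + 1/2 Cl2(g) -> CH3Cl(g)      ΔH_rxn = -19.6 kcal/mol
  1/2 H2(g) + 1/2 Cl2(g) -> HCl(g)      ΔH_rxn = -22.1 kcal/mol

ΔH_rxn = -93.2 kcal/mol

equation 1 reversed and × 2 (reverse to put C2H6(g) on the reactant side; ×2 to match 2 C2H6(g) in the target): (-2)·(-20.2) = +40.4 kcal/mol
equation 2 as written (CCl4(l) already on the product side): -30.6 kcal/mol
equation 3 × 3 (scale by 3 for the 3 CH3Cl(g)): (3)·(-19.6) = -58.8 kcal/mol
equation 4 × 2 (scale by 2 for the 2 HCl(g)): (2)·(-22.1) = -44.2 kcal/mol
Summing the manipulated equations, ΔH_rxn = (-2)·(-20.2) + (1)·(-30.6) + (3)·(-19.6) + (2)·(-22.1) = -93.2 kcal/mol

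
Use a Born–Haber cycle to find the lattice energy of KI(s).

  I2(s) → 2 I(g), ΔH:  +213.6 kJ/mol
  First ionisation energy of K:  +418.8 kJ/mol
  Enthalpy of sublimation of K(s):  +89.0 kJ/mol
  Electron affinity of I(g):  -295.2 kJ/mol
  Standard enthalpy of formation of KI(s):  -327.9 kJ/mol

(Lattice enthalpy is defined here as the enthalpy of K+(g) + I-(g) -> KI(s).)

ΔHf° = 1·ΔHsub + 1·(ΣIE) + 1/2·D(I2) + 1·EA + U
-327.9 = 1·(+89.0) + 1·(+418.8) + 1/2·(+213.6) + 1·(-295.2) + U
U = -327.9 − (+319.4) = -647.3 kJ/mol

U = -647.3 kJ/mol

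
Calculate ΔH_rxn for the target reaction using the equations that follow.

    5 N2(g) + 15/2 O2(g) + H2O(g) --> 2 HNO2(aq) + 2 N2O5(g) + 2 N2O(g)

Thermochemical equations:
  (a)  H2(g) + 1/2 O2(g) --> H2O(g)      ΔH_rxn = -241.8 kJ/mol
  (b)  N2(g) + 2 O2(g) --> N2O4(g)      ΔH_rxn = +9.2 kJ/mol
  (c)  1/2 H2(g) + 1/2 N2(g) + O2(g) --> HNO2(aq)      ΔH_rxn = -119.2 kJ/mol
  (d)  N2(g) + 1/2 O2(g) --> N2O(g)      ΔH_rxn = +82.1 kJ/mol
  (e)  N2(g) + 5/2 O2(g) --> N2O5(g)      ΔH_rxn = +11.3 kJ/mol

ΔH_rxn = 190.2 kJ/mol

(a) reversed (reverse to put H2O(g) on the reactant side): +241.8 kJ/mol
(b): not needed (N2O4(g) appears nowhere else).
(c) × 2 (×2 to match 2 HNO2(aq) in the target): (2)·(-119.2) = -238.4 kJ/mol
(d) × 2 (×2 to match 2 N2O(g) in the target): (2)·(+82.1) = +164.2 kJ/mol
(e) × 2 (×2 to match 2 N2O5(g) in the target): (2)·(+11.3) = +22.6 kJ/mol
Since enthalpy is a state function, ΔH_rxn = (+241.8) + (-238.4) + (+164.2) + (+22.6) = 190.2 kJ/mol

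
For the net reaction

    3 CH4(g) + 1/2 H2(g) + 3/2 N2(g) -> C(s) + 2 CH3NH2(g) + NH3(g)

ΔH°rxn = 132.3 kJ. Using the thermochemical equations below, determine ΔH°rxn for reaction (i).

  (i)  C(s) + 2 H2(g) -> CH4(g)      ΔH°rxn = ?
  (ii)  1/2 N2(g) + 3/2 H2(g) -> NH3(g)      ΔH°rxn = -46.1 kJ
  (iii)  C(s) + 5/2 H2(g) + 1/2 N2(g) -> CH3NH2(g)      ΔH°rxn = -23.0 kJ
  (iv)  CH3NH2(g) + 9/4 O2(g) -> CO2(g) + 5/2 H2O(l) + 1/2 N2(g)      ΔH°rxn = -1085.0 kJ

(i) reversed and × 3 (CH4(g) must end up as a reactant; scale by 3 for the 3 CH4(g)): contributes −3·x
(ii) as written (NH3(g) already on the product side): -46.1 kJ
(iii) × 2: (2)·(-23.0) = -46.0 kJ
(iv): not needed (H2O(l) appears nowhere else).
+132.3 = (-46.1) + (-46.0) − 3·x
x = (+132.3 − (-92.1)) / (-3) = -74.8 kJ

ΔH°rxn = -74.8 kJ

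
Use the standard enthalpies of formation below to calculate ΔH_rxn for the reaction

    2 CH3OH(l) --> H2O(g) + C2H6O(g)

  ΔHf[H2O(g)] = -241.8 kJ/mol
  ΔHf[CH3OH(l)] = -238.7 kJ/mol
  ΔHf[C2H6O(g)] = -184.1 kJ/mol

ΔH_rxn = 51.5 kJ/mol

ΔH°rxn = Σ nΔHf°(products) − Σ nΔHf°(reactants).
Products: 1·(-241.8) + 1·(-184.1) = -425.9
Reactants: 2·(-238.7) = -477.4
ΔH_rxn = (-425.9) − (-477.4) = 51.5 kJ/mol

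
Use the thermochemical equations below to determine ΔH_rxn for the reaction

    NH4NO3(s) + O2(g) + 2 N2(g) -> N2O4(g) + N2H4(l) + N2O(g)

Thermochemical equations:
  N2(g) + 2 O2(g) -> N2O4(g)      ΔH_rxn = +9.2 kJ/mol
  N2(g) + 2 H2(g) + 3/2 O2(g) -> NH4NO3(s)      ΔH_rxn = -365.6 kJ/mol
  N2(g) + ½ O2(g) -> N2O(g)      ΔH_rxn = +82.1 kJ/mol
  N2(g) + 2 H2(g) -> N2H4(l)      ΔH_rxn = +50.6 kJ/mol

ΔH_rxn = 507.5 kJ/mol

equation 1 as written: +9.2 kJ/mol
equation 2 reversed: +365.6 kJ/mol
equation 3 as written: +82.1 kJ/mol
equation 4 as written: +50.6 kJ/mol
ΔH_rxn = (+9.2) + (+365.6) + (+82.1) + (+50.6) = 507.5 kJ/mol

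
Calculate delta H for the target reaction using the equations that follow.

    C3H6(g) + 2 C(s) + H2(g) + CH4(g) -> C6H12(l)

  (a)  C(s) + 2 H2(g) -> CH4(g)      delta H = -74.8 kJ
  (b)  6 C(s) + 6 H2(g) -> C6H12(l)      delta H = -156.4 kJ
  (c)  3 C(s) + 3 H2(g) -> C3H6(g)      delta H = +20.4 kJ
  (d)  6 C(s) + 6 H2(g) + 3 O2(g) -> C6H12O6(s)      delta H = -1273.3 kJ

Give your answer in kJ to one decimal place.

(a) reversed: +74.8 kJ
(b) as written: -156.4 kJ
(c) reversed: -20.4 kJ
(d): not needed.
By Hess's law, delta H = (-1)·(-74.8) + (1)·(-156.4) + (-1)·(+20.4) = -102.0 kJ

delta H = -102.0 kJ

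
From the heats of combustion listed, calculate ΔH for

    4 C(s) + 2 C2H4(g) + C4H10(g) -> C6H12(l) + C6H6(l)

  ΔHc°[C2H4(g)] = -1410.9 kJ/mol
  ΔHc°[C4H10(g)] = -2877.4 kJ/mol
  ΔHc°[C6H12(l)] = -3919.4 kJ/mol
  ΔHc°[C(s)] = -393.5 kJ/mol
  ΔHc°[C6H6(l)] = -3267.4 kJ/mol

ΔH = -86.4 kJ/mol

Using ΔH = Σ nΔHc°(reactants) − Σ nΔHc°(products):
= [4·(-393.5) + 2·(-1410.9) + 1·(-2877.4)] − [1·(-3919.4) + 1·(-3267.4)]
= -86.4 kJ/mol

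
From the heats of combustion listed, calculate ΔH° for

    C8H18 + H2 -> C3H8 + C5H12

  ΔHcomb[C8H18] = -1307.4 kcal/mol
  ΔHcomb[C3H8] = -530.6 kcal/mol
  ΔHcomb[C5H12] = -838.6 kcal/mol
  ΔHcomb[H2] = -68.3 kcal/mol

Using ΔH = Σ nΔHc°(reactants) − Σ nΔHc°(products):
= [1·(-1307.4) + 1·(-68.3)] − [1·(-530.6) + 1·(-838.6)]
= -6.5 kcal/mol

ΔH° = -6.5 kcal/mol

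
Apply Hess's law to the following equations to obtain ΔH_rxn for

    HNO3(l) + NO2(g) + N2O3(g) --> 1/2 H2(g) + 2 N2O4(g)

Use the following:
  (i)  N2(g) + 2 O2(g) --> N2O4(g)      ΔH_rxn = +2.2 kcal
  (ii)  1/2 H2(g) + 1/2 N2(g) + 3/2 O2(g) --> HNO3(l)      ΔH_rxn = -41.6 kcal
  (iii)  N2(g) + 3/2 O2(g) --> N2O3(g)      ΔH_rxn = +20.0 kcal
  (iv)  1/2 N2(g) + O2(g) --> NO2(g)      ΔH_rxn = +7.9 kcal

ΔH_rxn = 18.1 kcal

(i) × 2 (×2 to match 2 N2O4(g) in the target): (2)·(+2.2) = +4.4 kcal
(ii) reversed (reverse to put HNO3(l) on the reactant side): +41.6 kcal
(iii) reversed (N2O3(g) must end up as a reactant): -20.0 kcal
(iv) reversed (reverse to put NO2(g) on the reactant side): -7.9 kcal
ΔH_rxn = (+4.4) + (+41.6) + (-20.0) + (-7.9) = 18.1 kcal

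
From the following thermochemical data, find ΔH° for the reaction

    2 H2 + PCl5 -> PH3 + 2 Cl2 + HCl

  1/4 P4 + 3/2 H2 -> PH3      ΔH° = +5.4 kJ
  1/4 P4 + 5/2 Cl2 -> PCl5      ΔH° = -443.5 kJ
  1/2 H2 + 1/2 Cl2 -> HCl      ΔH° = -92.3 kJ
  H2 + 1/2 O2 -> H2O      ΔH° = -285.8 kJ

equation 1 as written (PH3 already on the product side): +5.4 kJ
equation 2 reversed (PCl5 must end up as a reactant): +443.5 kJ
equation 3 as written (HCl already on the product side): -92.3 kJ
equation 4: not needed (O2 appears nowhere else).
Since enthalpy is a state function, ΔH° = (1)·(+5.4) + (-1)·(-443.5) + (1)·(-92.3) = 356.6 kJ

ΔH° = 356.6 kJ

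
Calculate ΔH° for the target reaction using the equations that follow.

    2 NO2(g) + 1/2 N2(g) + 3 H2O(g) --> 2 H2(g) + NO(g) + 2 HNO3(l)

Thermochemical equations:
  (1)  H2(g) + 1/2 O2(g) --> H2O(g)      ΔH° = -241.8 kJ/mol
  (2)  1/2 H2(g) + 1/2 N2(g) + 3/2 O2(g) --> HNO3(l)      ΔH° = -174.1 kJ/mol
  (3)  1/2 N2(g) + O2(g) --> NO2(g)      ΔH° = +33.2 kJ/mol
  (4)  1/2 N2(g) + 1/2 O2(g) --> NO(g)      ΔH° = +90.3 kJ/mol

ΔH° = 401.1 kJ/mol

(1) reversed and × 3: (-3)·(-241.8) = +725.4 kJ/mol
(2) × 2: (2)·(-174.1) = -348.2 kJ/mol
(3) reversed and × 2: (-2)·(+33.2) = -66.4 kJ/mol
(4) as written: +90.3 kJ/mol
ΔH° = (+725.4) + (-348.2) + (-66.4) + (+90.3) = 401.1 kJ/mol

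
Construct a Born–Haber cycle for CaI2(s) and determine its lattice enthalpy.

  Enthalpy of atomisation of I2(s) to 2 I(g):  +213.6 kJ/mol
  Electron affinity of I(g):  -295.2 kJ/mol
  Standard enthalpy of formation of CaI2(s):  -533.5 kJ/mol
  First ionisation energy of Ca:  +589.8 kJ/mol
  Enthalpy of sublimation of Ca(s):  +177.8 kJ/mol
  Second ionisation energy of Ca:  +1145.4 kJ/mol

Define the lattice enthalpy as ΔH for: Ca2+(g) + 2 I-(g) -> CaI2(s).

ΔHf° = 1·ΔHsub + 1·(ΣIE) + 1·D(I2) + 2·EA + U
-533.5 = 1·(+177.8) + 1·(+1735.2) + 1·(+213.6) + 2·(-295.2) + U
U = -533.5 − (+1536.2) = -2069.7 kJ/mol

U = -2069.7 kJ/mol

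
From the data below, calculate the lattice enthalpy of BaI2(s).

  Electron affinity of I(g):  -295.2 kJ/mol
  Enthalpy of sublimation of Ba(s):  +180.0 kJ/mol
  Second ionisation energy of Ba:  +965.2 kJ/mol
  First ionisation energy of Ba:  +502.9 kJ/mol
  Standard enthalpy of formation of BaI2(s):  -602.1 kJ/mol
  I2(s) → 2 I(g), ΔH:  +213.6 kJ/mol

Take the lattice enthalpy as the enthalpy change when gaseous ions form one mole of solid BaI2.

U = -1873.4 kJ/mol

ΔHf° = 1·ΔHsub + 1·(ΣIE) + 1·D(I2) + 2·EA + U
-602.1 = 1·(+180.0) + 1·(+1468.1) + 1·(+213.6) + 2·(-295.2) + U
U = -602.1 − (+1271.3) = -1873.4 kJ/mol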